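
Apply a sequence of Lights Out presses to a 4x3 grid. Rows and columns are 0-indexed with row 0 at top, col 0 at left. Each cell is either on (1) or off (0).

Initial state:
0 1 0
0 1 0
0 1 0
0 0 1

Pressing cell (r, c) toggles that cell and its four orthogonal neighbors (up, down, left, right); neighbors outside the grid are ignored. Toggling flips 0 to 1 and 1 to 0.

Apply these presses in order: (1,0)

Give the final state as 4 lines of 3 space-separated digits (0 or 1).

Answer: 1 1 0
1 0 0
1 1 0
0 0 1

Derivation:
After press 1 at (1,0):
1 1 0
1 0 0
1 1 0
0 0 1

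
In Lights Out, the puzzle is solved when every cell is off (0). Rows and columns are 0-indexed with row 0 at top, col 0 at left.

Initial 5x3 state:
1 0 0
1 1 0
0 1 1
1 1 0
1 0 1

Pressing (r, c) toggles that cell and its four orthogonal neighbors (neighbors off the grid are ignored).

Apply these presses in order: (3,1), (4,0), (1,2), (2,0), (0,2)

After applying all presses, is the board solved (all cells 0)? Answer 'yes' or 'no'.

Answer: no

Derivation:
After press 1 at (3,1):
1 0 0
1 1 0
0 0 1
0 0 1
1 1 1

After press 2 at (4,0):
1 0 0
1 1 0
0 0 1
1 0 1
0 0 1

After press 3 at (1,2):
1 0 1
1 0 1
0 0 0
1 0 1
0 0 1

After press 4 at (2,0):
1 0 1
0 0 1
1 1 0
0 0 1
0 0 1

After press 5 at (0,2):
1 1 0
0 0 0
1 1 0
0 0 1
0 0 1

Lights still on: 6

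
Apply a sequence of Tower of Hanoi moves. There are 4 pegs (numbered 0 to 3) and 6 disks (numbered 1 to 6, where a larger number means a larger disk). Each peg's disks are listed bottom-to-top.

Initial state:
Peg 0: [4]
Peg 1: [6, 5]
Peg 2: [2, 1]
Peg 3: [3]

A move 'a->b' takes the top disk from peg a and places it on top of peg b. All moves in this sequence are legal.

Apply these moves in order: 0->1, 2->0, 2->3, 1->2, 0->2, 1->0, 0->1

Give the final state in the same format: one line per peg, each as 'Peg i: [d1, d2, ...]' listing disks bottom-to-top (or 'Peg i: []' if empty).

Answer: Peg 0: []
Peg 1: [6, 5]
Peg 2: [4, 1]
Peg 3: [3, 2]

Derivation:
After move 1 (0->1):
Peg 0: []
Peg 1: [6, 5, 4]
Peg 2: [2, 1]
Peg 3: [3]

After move 2 (2->0):
Peg 0: [1]
Peg 1: [6, 5, 4]
Peg 2: [2]
Peg 3: [3]

After move 3 (2->3):
Peg 0: [1]
Peg 1: [6, 5, 4]
Peg 2: []
Peg 3: [3, 2]

After move 4 (1->2):
Peg 0: [1]
Peg 1: [6, 5]
Peg 2: [4]
Peg 3: [3, 2]

After move 5 (0->2):
Peg 0: []
Peg 1: [6, 5]
Peg 2: [4, 1]
Peg 3: [3, 2]

After move 6 (1->0):
Peg 0: [5]
Peg 1: [6]
Peg 2: [4, 1]
Peg 3: [3, 2]

After move 7 (0->1):
Peg 0: []
Peg 1: [6, 5]
Peg 2: [4, 1]
Peg 3: [3, 2]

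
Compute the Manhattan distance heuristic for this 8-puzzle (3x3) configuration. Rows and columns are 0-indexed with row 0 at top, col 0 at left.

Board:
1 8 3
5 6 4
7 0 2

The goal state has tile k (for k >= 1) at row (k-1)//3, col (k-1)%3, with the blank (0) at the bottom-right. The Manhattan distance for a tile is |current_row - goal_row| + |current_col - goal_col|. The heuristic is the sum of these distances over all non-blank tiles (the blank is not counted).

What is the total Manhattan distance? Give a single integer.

Answer: 9

Derivation:
Tile 1: (0,0)->(0,0) = 0
Tile 8: (0,1)->(2,1) = 2
Tile 3: (0,2)->(0,2) = 0
Tile 5: (1,0)->(1,1) = 1
Tile 6: (1,1)->(1,2) = 1
Tile 4: (1,2)->(1,0) = 2
Tile 7: (2,0)->(2,0) = 0
Tile 2: (2,2)->(0,1) = 3
Sum: 0 + 2 + 0 + 1 + 1 + 2 + 0 + 3 = 9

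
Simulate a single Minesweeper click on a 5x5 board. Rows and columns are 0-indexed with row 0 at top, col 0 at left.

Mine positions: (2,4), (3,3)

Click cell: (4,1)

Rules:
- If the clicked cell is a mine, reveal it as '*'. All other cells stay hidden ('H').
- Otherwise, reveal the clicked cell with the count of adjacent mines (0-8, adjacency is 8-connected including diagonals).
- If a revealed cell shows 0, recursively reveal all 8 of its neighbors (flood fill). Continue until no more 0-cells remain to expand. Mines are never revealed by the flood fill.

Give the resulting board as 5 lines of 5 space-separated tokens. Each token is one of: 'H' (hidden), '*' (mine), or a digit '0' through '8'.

0 0 0 0 0
0 0 0 1 1
0 0 1 2 H
0 0 1 H H
0 0 1 H H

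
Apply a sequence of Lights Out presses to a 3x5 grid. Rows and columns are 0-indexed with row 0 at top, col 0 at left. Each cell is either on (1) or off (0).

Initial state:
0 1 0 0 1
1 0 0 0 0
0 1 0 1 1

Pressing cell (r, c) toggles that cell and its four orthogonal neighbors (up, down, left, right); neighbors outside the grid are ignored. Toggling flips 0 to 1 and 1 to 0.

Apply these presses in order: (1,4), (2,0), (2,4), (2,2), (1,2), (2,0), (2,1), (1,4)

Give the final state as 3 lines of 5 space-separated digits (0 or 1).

After press 1 at (1,4):
0 1 0 0 0
1 0 0 1 1
0 1 0 1 0

After press 2 at (2,0):
0 1 0 0 0
0 0 0 1 1
1 0 0 1 0

After press 3 at (2,4):
0 1 0 0 0
0 0 0 1 0
1 0 0 0 1

After press 4 at (2,2):
0 1 0 0 0
0 0 1 1 0
1 1 1 1 1

After press 5 at (1,2):
0 1 1 0 0
0 1 0 0 0
1 1 0 1 1

After press 6 at (2,0):
0 1 1 0 0
1 1 0 0 0
0 0 0 1 1

After press 7 at (2,1):
0 1 1 0 0
1 0 0 0 0
1 1 1 1 1

After press 8 at (1,4):
0 1 1 0 1
1 0 0 1 1
1 1 1 1 0

Answer: 0 1 1 0 1
1 0 0 1 1
1 1 1 1 0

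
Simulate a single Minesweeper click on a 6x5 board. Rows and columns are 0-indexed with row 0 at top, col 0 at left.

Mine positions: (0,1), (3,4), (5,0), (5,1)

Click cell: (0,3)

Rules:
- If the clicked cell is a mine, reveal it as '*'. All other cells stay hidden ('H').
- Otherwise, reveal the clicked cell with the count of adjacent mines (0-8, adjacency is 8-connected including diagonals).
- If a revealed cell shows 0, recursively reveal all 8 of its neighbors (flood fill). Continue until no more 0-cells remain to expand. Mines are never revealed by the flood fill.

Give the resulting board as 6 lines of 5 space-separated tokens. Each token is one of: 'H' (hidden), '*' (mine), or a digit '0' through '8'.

H H 1 0 0
1 1 1 0 0
0 0 0 1 1
0 0 0 1 H
2 2 1 1 H
H H H H H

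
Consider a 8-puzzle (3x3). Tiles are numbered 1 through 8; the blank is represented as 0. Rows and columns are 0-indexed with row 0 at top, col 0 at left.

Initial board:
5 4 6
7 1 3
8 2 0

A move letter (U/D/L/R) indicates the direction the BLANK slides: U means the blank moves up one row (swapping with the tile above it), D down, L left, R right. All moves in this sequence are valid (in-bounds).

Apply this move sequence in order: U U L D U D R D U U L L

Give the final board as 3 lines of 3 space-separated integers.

Answer: 0 5 1
7 6 4
8 2 3

Derivation:
After move 1 (U):
5 4 6
7 1 0
8 2 3

After move 2 (U):
5 4 0
7 1 6
8 2 3

After move 3 (L):
5 0 4
7 1 6
8 2 3

After move 4 (D):
5 1 4
7 0 6
8 2 3

After move 5 (U):
5 0 4
7 1 6
8 2 3

After move 6 (D):
5 1 4
7 0 6
8 2 3

After move 7 (R):
5 1 4
7 6 0
8 2 3

After move 8 (D):
5 1 4
7 6 3
8 2 0

After move 9 (U):
5 1 4
7 6 0
8 2 3

After move 10 (U):
5 1 0
7 6 4
8 2 3

After move 11 (L):
5 0 1
7 6 4
8 2 3

After move 12 (L):
0 5 1
7 6 4
8 2 3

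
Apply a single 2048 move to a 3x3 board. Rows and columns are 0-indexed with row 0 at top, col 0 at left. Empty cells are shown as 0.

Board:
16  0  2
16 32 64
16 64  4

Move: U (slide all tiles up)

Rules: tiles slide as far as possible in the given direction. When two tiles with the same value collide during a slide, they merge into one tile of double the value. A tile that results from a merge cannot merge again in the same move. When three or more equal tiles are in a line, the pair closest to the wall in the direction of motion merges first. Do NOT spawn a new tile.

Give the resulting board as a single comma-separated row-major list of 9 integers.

Answer: 32, 32, 2, 16, 64, 64, 0, 0, 4

Derivation:
Slide up:
col 0: [16, 16, 16] -> [32, 16, 0]
col 1: [0, 32, 64] -> [32, 64, 0]
col 2: [2, 64, 4] -> [2, 64, 4]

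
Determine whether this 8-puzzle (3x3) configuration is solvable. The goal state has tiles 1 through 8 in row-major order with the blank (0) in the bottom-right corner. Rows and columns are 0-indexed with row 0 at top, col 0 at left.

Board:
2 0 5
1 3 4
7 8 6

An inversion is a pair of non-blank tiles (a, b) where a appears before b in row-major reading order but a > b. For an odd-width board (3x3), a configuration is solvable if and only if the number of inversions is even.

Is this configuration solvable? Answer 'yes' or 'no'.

Answer: yes

Derivation:
Inversions (pairs i<j in row-major order where tile[i] > tile[j] > 0): 6
6 is even, so the puzzle is solvable.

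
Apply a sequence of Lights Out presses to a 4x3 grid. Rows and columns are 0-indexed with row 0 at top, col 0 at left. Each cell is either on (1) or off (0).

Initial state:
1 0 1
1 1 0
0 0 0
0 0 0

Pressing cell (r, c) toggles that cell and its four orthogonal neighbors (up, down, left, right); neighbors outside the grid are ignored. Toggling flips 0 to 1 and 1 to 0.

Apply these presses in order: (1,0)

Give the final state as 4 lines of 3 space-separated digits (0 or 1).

Answer: 0 0 1
0 0 0
1 0 0
0 0 0

Derivation:
After press 1 at (1,0):
0 0 1
0 0 0
1 0 0
0 0 0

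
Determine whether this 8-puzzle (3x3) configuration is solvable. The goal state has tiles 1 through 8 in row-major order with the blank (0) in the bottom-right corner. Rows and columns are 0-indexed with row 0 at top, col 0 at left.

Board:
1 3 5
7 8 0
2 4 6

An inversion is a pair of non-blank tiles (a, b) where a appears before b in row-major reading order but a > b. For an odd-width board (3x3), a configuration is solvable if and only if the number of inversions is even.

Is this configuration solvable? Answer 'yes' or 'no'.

Inversions (pairs i<j in row-major order where tile[i] > tile[j] > 0): 9
9 is odd, so the puzzle is not solvable.

Answer: no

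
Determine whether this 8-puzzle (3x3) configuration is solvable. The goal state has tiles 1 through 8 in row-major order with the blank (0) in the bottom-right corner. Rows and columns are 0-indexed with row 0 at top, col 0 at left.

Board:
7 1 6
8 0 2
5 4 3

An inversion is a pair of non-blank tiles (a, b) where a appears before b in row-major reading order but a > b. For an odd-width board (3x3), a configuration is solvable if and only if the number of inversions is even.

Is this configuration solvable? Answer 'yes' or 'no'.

Inversions (pairs i<j in row-major order where tile[i] > tile[j] > 0): 17
17 is odd, so the puzzle is not solvable.

Answer: no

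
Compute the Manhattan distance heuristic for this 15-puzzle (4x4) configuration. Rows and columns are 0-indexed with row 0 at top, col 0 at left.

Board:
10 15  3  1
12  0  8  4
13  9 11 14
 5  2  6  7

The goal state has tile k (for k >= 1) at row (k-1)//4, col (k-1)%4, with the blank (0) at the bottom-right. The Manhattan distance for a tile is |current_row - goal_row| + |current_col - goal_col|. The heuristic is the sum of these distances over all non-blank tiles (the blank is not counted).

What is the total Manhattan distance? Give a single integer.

Tile 10: (0,0)->(2,1) = 3
Tile 15: (0,1)->(3,2) = 4
Tile 3: (0,2)->(0,2) = 0
Tile 1: (0,3)->(0,0) = 3
Tile 12: (1,0)->(2,3) = 4
Tile 8: (1,2)->(1,3) = 1
Tile 4: (1,3)->(0,3) = 1
Tile 13: (2,0)->(3,0) = 1
Tile 9: (2,1)->(2,0) = 1
Tile 11: (2,2)->(2,2) = 0
Tile 14: (2,3)->(3,1) = 3
Tile 5: (3,0)->(1,0) = 2
Tile 2: (3,1)->(0,1) = 3
Tile 6: (3,2)->(1,1) = 3
Tile 7: (3,3)->(1,2) = 3
Sum: 3 + 4 + 0 + 3 + 4 + 1 + 1 + 1 + 1 + 0 + 3 + 2 + 3 + 3 + 3 = 32

Answer: 32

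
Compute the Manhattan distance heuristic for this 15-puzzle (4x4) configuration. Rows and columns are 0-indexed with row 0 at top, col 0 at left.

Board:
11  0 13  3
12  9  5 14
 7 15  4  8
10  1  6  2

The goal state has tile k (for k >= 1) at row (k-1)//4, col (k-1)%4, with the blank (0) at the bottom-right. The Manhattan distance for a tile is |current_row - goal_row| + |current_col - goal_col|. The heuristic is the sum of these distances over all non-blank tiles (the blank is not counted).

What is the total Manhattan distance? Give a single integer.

Tile 11: at (0,0), goal (2,2), distance |0-2|+|0-2| = 4
Tile 13: at (0,2), goal (3,0), distance |0-3|+|2-0| = 5
Tile 3: at (0,3), goal (0,2), distance |0-0|+|3-2| = 1
Tile 12: at (1,0), goal (2,3), distance |1-2|+|0-3| = 4
Tile 9: at (1,1), goal (2,0), distance |1-2|+|1-0| = 2
Tile 5: at (1,2), goal (1,0), distance |1-1|+|2-0| = 2
Tile 14: at (1,3), goal (3,1), distance |1-3|+|3-1| = 4
Tile 7: at (2,0), goal (1,2), distance |2-1|+|0-2| = 3
Tile 15: at (2,1), goal (3,2), distance |2-3|+|1-2| = 2
Tile 4: at (2,2), goal (0,3), distance |2-0|+|2-3| = 3
Tile 8: at (2,3), goal (1,3), distance |2-1|+|3-3| = 1
Tile 10: at (3,0), goal (2,1), distance |3-2|+|0-1| = 2
Tile 1: at (3,1), goal (0,0), distance |3-0|+|1-0| = 4
Tile 6: at (3,2), goal (1,1), distance |3-1|+|2-1| = 3
Tile 2: at (3,3), goal (0,1), distance |3-0|+|3-1| = 5
Sum: 4 + 5 + 1 + 4 + 2 + 2 + 4 + 3 + 2 + 3 + 1 + 2 + 4 + 3 + 5 = 45

Answer: 45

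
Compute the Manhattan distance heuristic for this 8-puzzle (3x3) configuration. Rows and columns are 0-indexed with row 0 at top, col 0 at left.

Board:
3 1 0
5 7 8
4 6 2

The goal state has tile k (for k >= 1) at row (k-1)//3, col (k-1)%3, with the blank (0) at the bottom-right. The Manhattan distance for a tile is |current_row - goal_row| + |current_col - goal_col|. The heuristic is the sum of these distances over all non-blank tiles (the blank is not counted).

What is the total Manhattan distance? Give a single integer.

Tile 3: at (0,0), goal (0,2), distance |0-0|+|0-2| = 2
Tile 1: at (0,1), goal (0,0), distance |0-0|+|1-0| = 1
Tile 5: at (1,0), goal (1,1), distance |1-1|+|0-1| = 1
Tile 7: at (1,1), goal (2,0), distance |1-2|+|1-0| = 2
Tile 8: at (1,2), goal (2,1), distance |1-2|+|2-1| = 2
Tile 4: at (2,0), goal (1,0), distance |2-1|+|0-0| = 1
Tile 6: at (2,1), goal (1,2), distance |2-1|+|1-2| = 2
Tile 2: at (2,2), goal (0,1), distance |2-0|+|2-1| = 3
Sum: 2 + 1 + 1 + 2 + 2 + 1 + 2 + 3 = 14

Answer: 14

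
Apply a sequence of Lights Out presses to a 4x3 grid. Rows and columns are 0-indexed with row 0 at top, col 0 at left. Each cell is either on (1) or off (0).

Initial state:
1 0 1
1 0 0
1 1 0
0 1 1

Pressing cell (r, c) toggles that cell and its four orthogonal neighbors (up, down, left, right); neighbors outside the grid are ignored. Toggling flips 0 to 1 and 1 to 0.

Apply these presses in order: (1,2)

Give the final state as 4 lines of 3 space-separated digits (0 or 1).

After press 1 at (1,2):
1 0 0
1 1 1
1 1 1
0 1 1

Answer: 1 0 0
1 1 1
1 1 1
0 1 1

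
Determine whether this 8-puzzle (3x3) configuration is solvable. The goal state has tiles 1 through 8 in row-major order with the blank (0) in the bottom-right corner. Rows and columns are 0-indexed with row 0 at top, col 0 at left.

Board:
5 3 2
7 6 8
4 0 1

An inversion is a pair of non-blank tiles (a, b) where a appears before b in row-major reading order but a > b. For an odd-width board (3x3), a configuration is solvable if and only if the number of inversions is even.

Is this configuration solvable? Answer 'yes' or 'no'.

Inversions (pairs i<j in row-major order where tile[i] > tile[j] > 0): 15
15 is odd, so the puzzle is not solvable.

Answer: no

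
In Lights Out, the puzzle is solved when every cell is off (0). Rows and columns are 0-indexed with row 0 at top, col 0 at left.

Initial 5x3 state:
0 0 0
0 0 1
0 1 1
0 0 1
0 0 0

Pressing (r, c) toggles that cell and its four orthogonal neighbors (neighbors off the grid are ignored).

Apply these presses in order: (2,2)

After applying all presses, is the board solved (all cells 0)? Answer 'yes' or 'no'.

Answer: yes

Derivation:
After press 1 at (2,2):
0 0 0
0 0 0
0 0 0
0 0 0
0 0 0

Lights still on: 0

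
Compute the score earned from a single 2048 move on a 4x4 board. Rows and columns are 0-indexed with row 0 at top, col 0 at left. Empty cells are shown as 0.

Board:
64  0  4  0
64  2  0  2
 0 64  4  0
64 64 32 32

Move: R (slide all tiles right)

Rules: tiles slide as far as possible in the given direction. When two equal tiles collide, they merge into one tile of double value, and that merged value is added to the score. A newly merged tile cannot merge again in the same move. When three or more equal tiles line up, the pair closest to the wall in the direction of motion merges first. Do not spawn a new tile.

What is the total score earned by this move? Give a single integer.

Slide right:
row 0: [64, 0, 4, 0] -> [0, 0, 64, 4]  score +0 (running 0)
row 1: [64, 2, 0, 2] -> [0, 0, 64, 4]  score +4 (running 4)
row 2: [0, 64, 4, 0] -> [0, 0, 64, 4]  score +0 (running 4)
row 3: [64, 64, 32, 32] -> [0, 0, 128, 64]  score +192 (running 196)
Board after move:
  0   0  64   4
  0   0  64   4
  0   0  64   4
  0   0 128  64

Answer: 196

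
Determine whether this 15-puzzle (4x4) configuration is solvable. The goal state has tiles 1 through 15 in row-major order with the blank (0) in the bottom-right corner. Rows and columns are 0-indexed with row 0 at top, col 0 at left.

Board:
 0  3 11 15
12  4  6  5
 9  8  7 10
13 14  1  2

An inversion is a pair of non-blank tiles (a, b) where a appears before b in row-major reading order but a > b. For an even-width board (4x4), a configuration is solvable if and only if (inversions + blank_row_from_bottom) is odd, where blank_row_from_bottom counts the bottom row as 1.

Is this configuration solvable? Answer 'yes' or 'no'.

Answer: no

Derivation:
Inversions: 54
Blank is in row 0 (0-indexed from top), which is row 4 counting from the bottom (bottom = 1).
54 + 4 = 58, which is even, so the puzzle is not solvable.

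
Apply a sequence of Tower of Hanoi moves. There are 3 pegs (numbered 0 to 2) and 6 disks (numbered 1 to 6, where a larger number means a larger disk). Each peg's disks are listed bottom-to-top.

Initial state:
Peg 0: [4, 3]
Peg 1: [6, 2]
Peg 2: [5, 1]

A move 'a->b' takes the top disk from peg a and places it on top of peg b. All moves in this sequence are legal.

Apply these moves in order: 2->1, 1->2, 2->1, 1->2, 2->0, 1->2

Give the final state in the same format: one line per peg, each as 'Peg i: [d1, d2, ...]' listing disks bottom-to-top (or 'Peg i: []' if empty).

Answer: Peg 0: [4, 3, 1]
Peg 1: [6]
Peg 2: [5, 2]

Derivation:
After move 1 (2->1):
Peg 0: [4, 3]
Peg 1: [6, 2, 1]
Peg 2: [5]

After move 2 (1->2):
Peg 0: [4, 3]
Peg 1: [6, 2]
Peg 2: [5, 1]

After move 3 (2->1):
Peg 0: [4, 3]
Peg 1: [6, 2, 1]
Peg 2: [5]

After move 4 (1->2):
Peg 0: [4, 3]
Peg 1: [6, 2]
Peg 2: [5, 1]

After move 5 (2->0):
Peg 0: [4, 3, 1]
Peg 1: [6, 2]
Peg 2: [5]

After move 6 (1->2):
Peg 0: [4, 3, 1]
Peg 1: [6]
Peg 2: [5, 2]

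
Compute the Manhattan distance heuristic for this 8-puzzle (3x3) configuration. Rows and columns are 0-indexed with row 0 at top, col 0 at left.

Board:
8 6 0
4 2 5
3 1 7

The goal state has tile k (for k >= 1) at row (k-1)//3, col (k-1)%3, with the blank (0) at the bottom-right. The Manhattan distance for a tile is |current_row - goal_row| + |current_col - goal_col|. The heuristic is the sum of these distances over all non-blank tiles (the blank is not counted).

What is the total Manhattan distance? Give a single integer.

Tile 8: (0,0)->(2,1) = 3
Tile 6: (0,1)->(1,2) = 2
Tile 4: (1,0)->(1,0) = 0
Tile 2: (1,1)->(0,1) = 1
Tile 5: (1,2)->(1,1) = 1
Tile 3: (2,0)->(0,2) = 4
Tile 1: (2,1)->(0,0) = 3
Tile 7: (2,2)->(2,0) = 2
Sum: 3 + 2 + 0 + 1 + 1 + 4 + 3 + 2 = 16

Answer: 16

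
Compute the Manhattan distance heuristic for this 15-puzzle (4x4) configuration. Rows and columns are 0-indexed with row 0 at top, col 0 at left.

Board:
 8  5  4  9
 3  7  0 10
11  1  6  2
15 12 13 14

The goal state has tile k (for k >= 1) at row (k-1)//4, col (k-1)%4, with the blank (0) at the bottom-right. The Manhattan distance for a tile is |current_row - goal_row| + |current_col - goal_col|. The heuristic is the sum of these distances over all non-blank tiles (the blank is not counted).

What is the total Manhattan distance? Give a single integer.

Tile 8: (0,0)->(1,3) = 4
Tile 5: (0,1)->(1,0) = 2
Tile 4: (0,2)->(0,3) = 1
Tile 9: (0,3)->(2,0) = 5
Tile 3: (1,0)->(0,2) = 3
Tile 7: (1,1)->(1,2) = 1
Tile 10: (1,3)->(2,1) = 3
Tile 11: (2,0)->(2,2) = 2
Tile 1: (2,1)->(0,0) = 3
Tile 6: (2,2)->(1,1) = 2
Tile 2: (2,3)->(0,1) = 4
Tile 15: (3,0)->(3,2) = 2
Tile 12: (3,1)->(2,3) = 3
Tile 13: (3,2)->(3,0) = 2
Tile 14: (3,3)->(3,1) = 2
Sum: 4 + 2 + 1 + 5 + 3 + 1 + 3 + 2 + 3 + 2 + 4 + 2 + 3 + 2 + 2 = 39

Answer: 39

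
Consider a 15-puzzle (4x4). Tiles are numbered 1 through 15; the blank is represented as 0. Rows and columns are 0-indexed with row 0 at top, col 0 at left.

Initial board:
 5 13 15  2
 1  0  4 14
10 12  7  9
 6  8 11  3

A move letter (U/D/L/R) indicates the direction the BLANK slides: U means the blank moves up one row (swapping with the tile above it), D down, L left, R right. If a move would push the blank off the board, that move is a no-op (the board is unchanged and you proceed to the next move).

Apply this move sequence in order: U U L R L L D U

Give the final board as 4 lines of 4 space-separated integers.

After move 1 (U):
 5  0 15  2
 1 13  4 14
10 12  7  9
 6  8 11  3

After move 2 (U):
 5  0 15  2
 1 13  4 14
10 12  7  9
 6  8 11  3

After move 3 (L):
 0  5 15  2
 1 13  4 14
10 12  7  9
 6  8 11  3

After move 4 (R):
 5  0 15  2
 1 13  4 14
10 12  7  9
 6  8 11  3

After move 5 (L):
 0  5 15  2
 1 13  4 14
10 12  7  9
 6  8 11  3

After move 6 (L):
 0  5 15  2
 1 13  4 14
10 12  7  9
 6  8 11  3

After move 7 (D):
 1  5 15  2
 0 13  4 14
10 12  7  9
 6  8 11  3

After move 8 (U):
 0  5 15  2
 1 13  4 14
10 12  7  9
 6  8 11  3

Answer:  0  5 15  2
 1 13  4 14
10 12  7  9
 6  8 11  3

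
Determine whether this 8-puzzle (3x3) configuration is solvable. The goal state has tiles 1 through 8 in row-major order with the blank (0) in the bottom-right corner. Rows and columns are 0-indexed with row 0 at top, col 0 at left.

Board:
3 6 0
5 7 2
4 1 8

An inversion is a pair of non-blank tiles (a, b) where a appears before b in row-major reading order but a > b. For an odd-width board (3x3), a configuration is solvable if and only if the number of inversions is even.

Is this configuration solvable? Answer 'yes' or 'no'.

Answer: yes

Derivation:
Inversions (pairs i<j in row-major order where tile[i] > tile[j] > 0): 14
14 is even, so the puzzle is solvable.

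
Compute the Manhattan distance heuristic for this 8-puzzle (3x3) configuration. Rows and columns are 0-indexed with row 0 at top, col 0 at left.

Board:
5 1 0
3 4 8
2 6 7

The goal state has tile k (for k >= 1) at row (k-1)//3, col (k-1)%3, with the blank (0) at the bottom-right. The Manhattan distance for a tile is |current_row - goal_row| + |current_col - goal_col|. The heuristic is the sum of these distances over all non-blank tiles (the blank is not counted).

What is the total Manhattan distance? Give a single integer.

Tile 5: at (0,0), goal (1,1), distance |0-1|+|0-1| = 2
Tile 1: at (0,1), goal (0,0), distance |0-0|+|1-0| = 1
Tile 3: at (1,0), goal (0,2), distance |1-0|+|0-2| = 3
Tile 4: at (1,1), goal (1,0), distance |1-1|+|1-0| = 1
Tile 8: at (1,2), goal (2,1), distance |1-2|+|2-1| = 2
Tile 2: at (2,0), goal (0,1), distance |2-0|+|0-1| = 3
Tile 6: at (2,1), goal (1,2), distance |2-1|+|1-2| = 2
Tile 7: at (2,2), goal (2,0), distance |2-2|+|2-0| = 2
Sum: 2 + 1 + 3 + 1 + 2 + 3 + 2 + 2 = 16

Answer: 16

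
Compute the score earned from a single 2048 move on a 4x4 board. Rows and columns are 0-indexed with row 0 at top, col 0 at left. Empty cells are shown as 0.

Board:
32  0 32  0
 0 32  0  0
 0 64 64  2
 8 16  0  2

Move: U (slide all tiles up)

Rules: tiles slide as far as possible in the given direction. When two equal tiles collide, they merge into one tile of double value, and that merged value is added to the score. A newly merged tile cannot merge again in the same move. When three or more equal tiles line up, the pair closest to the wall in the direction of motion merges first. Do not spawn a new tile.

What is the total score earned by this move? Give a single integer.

Slide up:
col 0: [32, 0, 0, 8] -> [32, 8, 0, 0]  score +0 (running 0)
col 1: [0, 32, 64, 16] -> [32, 64, 16, 0]  score +0 (running 0)
col 2: [32, 0, 64, 0] -> [32, 64, 0, 0]  score +0 (running 0)
col 3: [0, 0, 2, 2] -> [4, 0, 0, 0]  score +4 (running 4)
Board after move:
32 32 32  4
 8 64 64  0
 0 16  0  0
 0  0  0  0

Answer: 4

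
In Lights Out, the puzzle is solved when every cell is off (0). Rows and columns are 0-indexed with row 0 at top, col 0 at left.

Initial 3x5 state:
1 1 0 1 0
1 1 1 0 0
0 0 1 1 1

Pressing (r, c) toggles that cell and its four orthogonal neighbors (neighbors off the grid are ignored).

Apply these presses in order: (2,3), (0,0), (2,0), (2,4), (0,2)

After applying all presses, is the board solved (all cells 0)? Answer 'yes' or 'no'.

After press 1 at (2,3):
1 1 0 1 0
1 1 1 1 0
0 0 0 0 0

After press 2 at (0,0):
0 0 0 1 0
0 1 1 1 0
0 0 0 0 0

After press 3 at (2,0):
0 0 0 1 0
1 1 1 1 0
1 1 0 0 0

After press 4 at (2,4):
0 0 0 1 0
1 1 1 1 1
1 1 0 1 1

After press 5 at (0,2):
0 1 1 0 0
1 1 0 1 1
1 1 0 1 1

Lights still on: 10

Answer: no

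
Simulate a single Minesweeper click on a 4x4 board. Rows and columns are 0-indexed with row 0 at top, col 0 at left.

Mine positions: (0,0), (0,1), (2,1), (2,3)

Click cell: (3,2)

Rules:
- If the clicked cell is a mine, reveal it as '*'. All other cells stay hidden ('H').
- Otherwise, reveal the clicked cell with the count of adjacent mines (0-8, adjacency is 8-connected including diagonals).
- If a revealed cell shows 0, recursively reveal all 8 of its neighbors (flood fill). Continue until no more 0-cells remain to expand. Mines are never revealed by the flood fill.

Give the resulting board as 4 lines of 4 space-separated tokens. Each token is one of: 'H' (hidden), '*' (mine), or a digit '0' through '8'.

H H H H
H H H H
H H H H
H H 2 H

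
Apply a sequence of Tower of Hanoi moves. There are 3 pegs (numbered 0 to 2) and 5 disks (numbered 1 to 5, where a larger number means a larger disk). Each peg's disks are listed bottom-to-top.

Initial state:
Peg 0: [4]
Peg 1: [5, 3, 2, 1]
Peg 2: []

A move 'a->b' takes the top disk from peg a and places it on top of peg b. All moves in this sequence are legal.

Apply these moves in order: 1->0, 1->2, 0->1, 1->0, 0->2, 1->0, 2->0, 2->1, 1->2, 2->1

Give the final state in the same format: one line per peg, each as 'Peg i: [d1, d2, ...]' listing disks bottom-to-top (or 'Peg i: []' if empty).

Answer: Peg 0: [4, 3, 1]
Peg 1: [5, 2]
Peg 2: []

Derivation:
After move 1 (1->0):
Peg 0: [4, 1]
Peg 1: [5, 3, 2]
Peg 2: []

After move 2 (1->2):
Peg 0: [4, 1]
Peg 1: [5, 3]
Peg 2: [2]

After move 3 (0->1):
Peg 0: [4]
Peg 1: [5, 3, 1]
Peg 2: [2]

After move 4 (1->0):
Peg 0: [4, 1]
Peg 1: [5, 3]
Peg 2: [2]

After move 5 (0->2):
Peg 0: [4]
Peg 1: [5, 3]
Peg 2: [2, 1]

After move 6 (1->0):
Peg 0: [4, 3]
Peg 1: [5]
Peg 2: [2, 1]

After move 7 (2->0):
Peg 0: [4, 3, 1]
Peg 1: [5]
Peg 2: [2]

After move 8 (2->1):
Peg 0: [4, 3, 1]
Peg 1: [5, 2]
Peg 2: []

After move 9 (1->2):
Peg 0: [4, 3, 1]
Peg 1: [5]
Peg 2: [2]

After move 10 (2->1):
Peg 0: [4, 3, 1]
Peg 1: [5, 2]
Peg 2: []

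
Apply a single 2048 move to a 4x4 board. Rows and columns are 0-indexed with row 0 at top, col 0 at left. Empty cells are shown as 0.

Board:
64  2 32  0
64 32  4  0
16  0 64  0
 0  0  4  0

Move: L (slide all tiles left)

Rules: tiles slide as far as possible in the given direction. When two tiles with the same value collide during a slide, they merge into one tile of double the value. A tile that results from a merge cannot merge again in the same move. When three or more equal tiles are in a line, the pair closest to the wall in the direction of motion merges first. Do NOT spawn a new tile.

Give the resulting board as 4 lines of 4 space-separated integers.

Slide left:
row 0: [64, 2, 32, 0] -> [64, 2, 32, 0]
row 1: [64, 32, 4, 0] -> [64, 32, 4, 0]
row 2: [16, 0, 64, 0] -> [16, 64, 0, 0]
row 3: [0, 0, 4, 0] -> [4, 0, 0, 0]

Answer: 64  2 32  0
64 32  4  0
16 64  0  0
 4  0  0  0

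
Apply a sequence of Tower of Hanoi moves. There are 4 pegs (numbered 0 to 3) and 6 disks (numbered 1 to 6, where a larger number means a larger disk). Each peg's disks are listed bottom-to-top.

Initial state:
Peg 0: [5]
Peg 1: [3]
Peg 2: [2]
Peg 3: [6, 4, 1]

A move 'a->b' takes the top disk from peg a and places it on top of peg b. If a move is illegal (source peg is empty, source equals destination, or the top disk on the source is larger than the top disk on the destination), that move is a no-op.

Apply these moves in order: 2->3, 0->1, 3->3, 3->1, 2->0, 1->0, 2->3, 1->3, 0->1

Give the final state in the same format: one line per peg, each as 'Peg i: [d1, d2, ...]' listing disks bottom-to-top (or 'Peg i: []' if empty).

Answer: Peg 0: [5, 2]
Peg 1: [1]
Peg 2: []
Peg 3: [6, 4, 3]

Derivation:
After move 1 (2->3):
Peg 0: [5]
Peg 1: [3]
Peg 2: [2]
Peg 3: [6, 4, 1]

After move 2 (0->1):
Peg 0: [5]
Peg 1: [3]
Peg 2: [2]
Peg 3: [6, 4, 1]

After move 3 (3->3):
Peg 0: [5]
Peg 1: [3]
Peg 2: [2]
Peg 3: [6, 4, 1]

After move 4 (3->1):
Peg 0: [5]
Peg 1: [3, 1]
Peg 2: [2]
Peg 3: [6, 4]

After move 5 (2->0):
Peg 0: [5, 2]
Peg 1: [3, 1]
Peg 2: []
Peg 3: [6, 4]

After move 6 (1->0):
Peg 0: [5, 2, 1]
Peg 1: [3]
Peg 2: []
Peg 3: [6, 4]

After move 7 (2->3):
Peg 0: [5, 2, 1]
Peg 1: [3]
Peg 2: []
Peg 3: [6, 4]

After move 8 (1->3):
Peg 0: [5, 2, 1]
Peg 1: []
Peg 2: []
Peg 3: [6, 4, 3]

After move 9 (0->1):
Peg 0: [5, 2]
Peg 1: [1]
Peg 2: []
Peg 3: [6, 4, 3]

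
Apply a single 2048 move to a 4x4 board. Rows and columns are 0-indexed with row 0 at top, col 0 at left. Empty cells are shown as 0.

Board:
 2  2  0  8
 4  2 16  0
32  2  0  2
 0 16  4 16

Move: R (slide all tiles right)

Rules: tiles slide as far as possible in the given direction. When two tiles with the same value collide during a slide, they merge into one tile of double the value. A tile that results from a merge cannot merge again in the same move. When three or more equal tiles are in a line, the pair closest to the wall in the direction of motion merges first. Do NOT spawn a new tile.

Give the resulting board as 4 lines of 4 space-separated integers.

Slide right:
row 0: [2, 2, 0, 8] -> [0, 0, 4, 8]
row 1: [4, 2, 16, 0] -> [0, 4, 2, 16]
row 2: [32, 2, 0, 2] -> [0, 0, 32, 4]
row 3: [0, 16, 4, 16] -> [0, 16, 4, 16]

Answer:  0  0  4  8
 0  4  2 16
 0  0 32  4
 0 16  4 16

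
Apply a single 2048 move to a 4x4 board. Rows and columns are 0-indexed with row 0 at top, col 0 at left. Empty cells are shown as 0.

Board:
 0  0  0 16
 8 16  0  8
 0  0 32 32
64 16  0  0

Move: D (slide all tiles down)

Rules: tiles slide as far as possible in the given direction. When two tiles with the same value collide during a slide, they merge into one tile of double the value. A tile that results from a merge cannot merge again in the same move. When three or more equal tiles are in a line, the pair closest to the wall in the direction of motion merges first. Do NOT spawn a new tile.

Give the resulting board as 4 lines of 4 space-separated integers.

Slide down:
col 0: [0, 8, 0, 64] -> [0, 0, 8, 64]
col 1: [0, 16, 0, 16] -> [0, 0, 0, 32]
col 2: [0, 0, 32, 0] -> [0, 0, 0, 32]
col 3: [16, 8, 32, 0] -> [0, 16, 8, 32]

Answer:  0  0  0  0
 0  0  0 16
 8  0  0  8
64 32 32 32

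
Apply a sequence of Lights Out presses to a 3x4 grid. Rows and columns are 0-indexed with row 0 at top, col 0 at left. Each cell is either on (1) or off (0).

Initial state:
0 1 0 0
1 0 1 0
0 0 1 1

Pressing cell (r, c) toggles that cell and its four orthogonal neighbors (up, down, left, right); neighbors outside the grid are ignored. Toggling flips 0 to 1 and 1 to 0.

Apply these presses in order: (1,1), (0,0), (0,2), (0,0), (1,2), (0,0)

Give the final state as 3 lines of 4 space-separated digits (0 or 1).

Answer: 1 0 0 1
1 0 0 1
0 1 0 1

Derivation:
After press 1 at (1,1):
0 0 0 0
0 1 0 0
0 1 1 1

After press 2 at (0,0):
1 1 0 0
1 1 0 0
0 1 1 1

After press 3 at (0,2):
1 0 1 1
1 1 1 0
0 1 1 1

After press 4 at (0,0):
0 1 1 1
0 1 1 0
0 1 1 1

After press 5 at (1,2):
0 1 0 1
0 0 0 1
0 1 0 1

After press 6 at (0,0):
1 0 0 1
1 0 0 1
0 1 0 1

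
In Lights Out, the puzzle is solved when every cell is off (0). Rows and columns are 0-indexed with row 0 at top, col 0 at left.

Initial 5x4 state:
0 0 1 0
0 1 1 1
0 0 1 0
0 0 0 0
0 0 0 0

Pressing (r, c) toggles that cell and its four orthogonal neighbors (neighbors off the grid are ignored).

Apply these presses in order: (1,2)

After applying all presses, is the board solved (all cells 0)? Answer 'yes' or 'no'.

Answer: yes

Derivation:
After press 1 at (1,2):
0 0 0 0
0 0 0 0
0 0 0 0
0 0 0 0
0 0 0 0

Lights still on: 0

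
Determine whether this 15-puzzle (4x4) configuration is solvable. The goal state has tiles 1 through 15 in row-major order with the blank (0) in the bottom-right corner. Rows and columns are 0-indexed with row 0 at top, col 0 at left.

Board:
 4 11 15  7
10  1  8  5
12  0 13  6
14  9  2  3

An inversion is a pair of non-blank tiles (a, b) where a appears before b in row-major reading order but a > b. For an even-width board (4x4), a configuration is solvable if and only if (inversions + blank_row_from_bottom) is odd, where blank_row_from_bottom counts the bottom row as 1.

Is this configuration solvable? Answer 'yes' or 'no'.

Inversions: 57
Blank is in row 2 (0-indexed from top), which is row 2 counting from the bottom (bottom = 1).
57 + 2 = 59, which is odd, so the puzzle is solvable.

Answer: yes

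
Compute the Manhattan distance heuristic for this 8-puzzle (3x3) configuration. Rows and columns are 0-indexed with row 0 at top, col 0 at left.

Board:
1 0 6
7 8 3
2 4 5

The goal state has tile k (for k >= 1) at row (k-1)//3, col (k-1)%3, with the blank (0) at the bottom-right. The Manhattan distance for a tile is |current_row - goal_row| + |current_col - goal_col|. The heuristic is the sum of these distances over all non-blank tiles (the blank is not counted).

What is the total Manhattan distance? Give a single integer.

Tile 1: (0,0)->(0,0) = 0
Tile 6: (0,2)->(1,2) = 1
Tile 7: (1,0)->(2,0) = 1
Tile 8: (1,1)->(2,1) = 1
Tile 3: (1,2)->(0,2) = 1
Tile 2: (2,0)->(0,1) = 3
Tile 4: (2,1)->(1,0) = 2
Tile 5: (2,2)->(1,1) = 2
Sum: 0 + 1 + 1 + 1 + 1 + 3 + 2 + 2 = 11

Answer: 11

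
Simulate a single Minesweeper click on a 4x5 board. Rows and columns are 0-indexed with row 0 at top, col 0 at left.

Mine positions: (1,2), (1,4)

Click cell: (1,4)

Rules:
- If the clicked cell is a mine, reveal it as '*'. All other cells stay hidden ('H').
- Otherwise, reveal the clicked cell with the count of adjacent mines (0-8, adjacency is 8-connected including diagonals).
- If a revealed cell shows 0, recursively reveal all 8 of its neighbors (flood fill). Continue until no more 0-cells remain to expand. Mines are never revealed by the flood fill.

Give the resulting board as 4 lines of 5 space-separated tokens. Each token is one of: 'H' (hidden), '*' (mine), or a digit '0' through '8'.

H H H H H
H H H H *
H H H H H
H H H H H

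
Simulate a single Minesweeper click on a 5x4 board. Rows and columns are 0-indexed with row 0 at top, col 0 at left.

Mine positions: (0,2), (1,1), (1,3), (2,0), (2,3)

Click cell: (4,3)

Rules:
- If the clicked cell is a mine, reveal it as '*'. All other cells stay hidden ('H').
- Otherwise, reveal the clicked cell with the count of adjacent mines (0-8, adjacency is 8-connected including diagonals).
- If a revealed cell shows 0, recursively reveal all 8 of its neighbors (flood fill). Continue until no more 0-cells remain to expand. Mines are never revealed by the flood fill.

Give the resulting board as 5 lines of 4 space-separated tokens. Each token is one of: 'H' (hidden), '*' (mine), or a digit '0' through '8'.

H H H H
H H H H
H H H H
1 1 1 1
0 0 0 0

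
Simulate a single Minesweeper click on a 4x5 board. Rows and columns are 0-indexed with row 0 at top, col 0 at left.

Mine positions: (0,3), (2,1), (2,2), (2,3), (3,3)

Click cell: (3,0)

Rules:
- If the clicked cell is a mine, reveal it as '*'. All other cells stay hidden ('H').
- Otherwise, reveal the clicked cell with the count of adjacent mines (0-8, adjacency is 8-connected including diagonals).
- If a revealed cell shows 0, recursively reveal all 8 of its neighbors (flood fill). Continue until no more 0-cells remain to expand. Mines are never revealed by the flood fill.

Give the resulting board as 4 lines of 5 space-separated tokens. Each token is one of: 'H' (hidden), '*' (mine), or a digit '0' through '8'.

H H H H H
H H H H H
H H H H H
1 H H H H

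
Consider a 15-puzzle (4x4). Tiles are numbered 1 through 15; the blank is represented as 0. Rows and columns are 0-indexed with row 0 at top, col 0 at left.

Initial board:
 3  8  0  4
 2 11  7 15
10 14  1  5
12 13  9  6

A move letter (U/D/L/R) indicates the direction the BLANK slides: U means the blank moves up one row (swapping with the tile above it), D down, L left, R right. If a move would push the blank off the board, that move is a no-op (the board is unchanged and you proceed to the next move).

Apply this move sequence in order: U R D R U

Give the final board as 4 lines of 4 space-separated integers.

Answer:  3  8  4  0
 2 11  7 15
10 14  1  5
12 13  9  6

Derivation:
After move 1 (U):
 3  8  0  4
 2 11  7 15
10 14  1  5
12 13  9  6

After move 2 (R):
 3  8  4  0
 2 11  7 15
10 14  1  5
12 13  9  6

After move 3 (D):
 3  8  4 15
 2 11  7  0
10 14  1  5
12 13  9  6

After move 4 (R):
 3  8  4 15
 2 11  7  0
10 14  1  5
12 13  9  6

After move 5 (U):
 3  8  4  0
 2 11  7 15
10 14  1  5
12 13  9  6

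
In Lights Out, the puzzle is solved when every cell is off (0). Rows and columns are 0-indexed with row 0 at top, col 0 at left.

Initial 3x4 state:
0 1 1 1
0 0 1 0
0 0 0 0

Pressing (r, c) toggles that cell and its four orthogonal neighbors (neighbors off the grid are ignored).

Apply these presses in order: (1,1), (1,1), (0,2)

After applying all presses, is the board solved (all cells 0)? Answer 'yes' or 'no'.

After press 1 at (1,1):
0 0 1 1
1 1 0 0
0 1 0 0

After press 2 at (1,1):
0 1 1 1
0 0 1 0
0 0 0 0

After press 3 at (0,2):
0 0 0 0
0 0 0 0
0 0 0 0

Lights still on: 0

Answer: yes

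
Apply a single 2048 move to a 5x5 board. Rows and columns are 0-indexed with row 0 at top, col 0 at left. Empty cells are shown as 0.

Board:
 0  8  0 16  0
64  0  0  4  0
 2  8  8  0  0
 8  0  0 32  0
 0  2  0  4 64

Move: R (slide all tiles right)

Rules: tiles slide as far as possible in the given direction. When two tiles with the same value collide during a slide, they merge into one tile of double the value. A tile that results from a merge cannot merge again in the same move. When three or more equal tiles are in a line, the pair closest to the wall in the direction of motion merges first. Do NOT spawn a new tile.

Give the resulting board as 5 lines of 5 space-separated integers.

Answer:  0  0  0  8 16
 0  0  0 64  4
 0  0  0  2 16
 0  0  0  8 32
 0  0  2  4 64

Derivation:
Slide right:
row 0: [0, 8, 0, 16, 0] -> [0, 0, 0, 8, 16]
row 1: [64, 0, 0, 4, 0] -> [0, 0, 0, 64, 4]
row 2: [2, 8, 8, 0, 0] -> [0, 0, 0, 2, 16]
row 3: [8, 0, 0, 32, 0] -> [0, 0, 0, 8, 32]
row 4: [0, 2, 0, 4, 64] -> [0, 0, 2, 4, 64]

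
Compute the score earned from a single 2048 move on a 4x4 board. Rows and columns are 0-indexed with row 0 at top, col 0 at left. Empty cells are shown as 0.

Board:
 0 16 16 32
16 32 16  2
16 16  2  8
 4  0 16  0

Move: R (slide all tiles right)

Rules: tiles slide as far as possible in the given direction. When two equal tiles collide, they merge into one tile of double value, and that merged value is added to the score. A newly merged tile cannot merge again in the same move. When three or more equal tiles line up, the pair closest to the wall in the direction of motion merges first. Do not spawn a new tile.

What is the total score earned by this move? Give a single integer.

Answer: 64

Derivation:
Slide right:
row 0: [0, 16, 16, 32] -> [0, 0, 32, 32]  score +32 (running 32)
row 1: [16, 32, 16, 2] -> [16, 32, 16, 2]  score +0 (running 32)
row 2: [16, 16, 2, 8] -> [0, 32, 2, 8]  score +32 (running 64)
row 3: [4, 0, 16, 0] -> [0, 0, 4, 16]  score +0 (running 64)
Board after move:
 0  0 32 32
16 32 16  2
 0 32  2  8
 0  0  4 16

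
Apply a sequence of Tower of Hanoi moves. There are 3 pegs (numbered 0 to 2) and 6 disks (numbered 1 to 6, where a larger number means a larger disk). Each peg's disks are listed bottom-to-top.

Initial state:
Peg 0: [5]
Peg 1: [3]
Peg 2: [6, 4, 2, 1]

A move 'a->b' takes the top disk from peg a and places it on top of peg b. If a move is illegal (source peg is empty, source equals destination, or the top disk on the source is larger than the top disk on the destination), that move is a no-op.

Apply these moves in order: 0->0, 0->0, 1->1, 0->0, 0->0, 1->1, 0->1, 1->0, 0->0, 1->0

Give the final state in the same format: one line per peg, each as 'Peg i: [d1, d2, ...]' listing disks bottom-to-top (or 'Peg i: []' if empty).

Answer: Peg 0: [5, 3]
Peg 1: []
Peg 2: [6, 4, 2, 1]

Derivation:
After move 1 (0->0):
Peg 0: [5]
Peg 1: [3]
Peg 2: [6, 4, 2, 1]

After move 2 (0->0):
Peg 0: [5]
Peg 1: [3]
Peg 2: [6, 4, 2, 1]

After move 3 (1->1):
Peg 0: [5]
Peg 1: [3]
Peg 2: [6, 4, 2, 1]

After move 4 (0->0):
Peg 0: [5]
Peg 1: [3]
Peg 2: [6, 4, 2, 1]

After move 5 (0->0):
Peg 0: [5]
Peg 1: [3]
Peg 2: [6, 4, 2, 1]

After move 6 (1->1):
Peg 0: [5]
Peg 1: [3]
Peg 2: [6, 4, 2, 1]

After move 7 (0->1):
Peg 0: [5]
Peg 1: [3]
Peg 2: [6, 4, 2, 1]

After move 8 (1->0):
Peg 0: [5, 3]
Peg 1: []
Peg 2: [6, 4, 2, 1]

After move 9 (0->0):
Peg 0: [5, 3]
Peg 1: []
Peg 2: [6, 4, 2, 1]

After move 10 (1->0):
Peg 0: [5, 3]
Peg 1: []
Peg 2: [6, 4, 2, 1]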